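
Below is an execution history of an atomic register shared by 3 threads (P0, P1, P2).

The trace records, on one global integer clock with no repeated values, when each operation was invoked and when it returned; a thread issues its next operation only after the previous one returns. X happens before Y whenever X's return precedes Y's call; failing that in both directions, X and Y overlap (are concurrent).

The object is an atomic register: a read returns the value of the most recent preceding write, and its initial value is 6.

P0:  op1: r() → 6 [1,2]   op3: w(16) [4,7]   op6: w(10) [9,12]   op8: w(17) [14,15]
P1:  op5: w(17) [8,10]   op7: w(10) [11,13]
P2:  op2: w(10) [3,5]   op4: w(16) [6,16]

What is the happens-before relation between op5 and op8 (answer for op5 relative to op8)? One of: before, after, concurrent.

before

op5 spans [8,10], op8 spans [14,15]
resp(op5)=10 < inv(op8)=14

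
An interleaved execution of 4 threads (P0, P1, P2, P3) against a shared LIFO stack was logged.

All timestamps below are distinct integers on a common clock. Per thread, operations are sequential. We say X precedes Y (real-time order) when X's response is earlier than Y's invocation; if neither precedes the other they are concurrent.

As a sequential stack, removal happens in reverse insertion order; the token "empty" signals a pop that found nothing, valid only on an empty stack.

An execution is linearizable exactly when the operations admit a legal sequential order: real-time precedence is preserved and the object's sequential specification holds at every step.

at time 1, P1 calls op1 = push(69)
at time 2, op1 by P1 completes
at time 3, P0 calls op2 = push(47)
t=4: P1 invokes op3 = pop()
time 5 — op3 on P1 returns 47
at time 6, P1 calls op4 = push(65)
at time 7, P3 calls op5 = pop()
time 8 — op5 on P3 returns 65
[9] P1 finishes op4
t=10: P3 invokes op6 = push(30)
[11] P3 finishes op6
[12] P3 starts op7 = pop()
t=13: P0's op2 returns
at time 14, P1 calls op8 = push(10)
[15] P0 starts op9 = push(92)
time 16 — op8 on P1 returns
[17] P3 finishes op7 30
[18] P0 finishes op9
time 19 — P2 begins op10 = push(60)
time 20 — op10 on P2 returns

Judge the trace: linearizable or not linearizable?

linearizable

witness order: op1, op2, op3, op4, op5, op6, op7, op8, op9, op10
1. op1 push(69), leaving stack <69>
2. op2 push(47), leaving stack <69,47>
3. op3 pop() → 47, leaving stack <69>
4. op4 push(65), leaving stack <69,65>
5. op5 pop() → 65, leaving stack <69>
6. op6 push(30), leaving stack <69,30>
7. op7 pop() → 30, leaving stack <69>
8. op8 push(10), leaving stack <69,10>
9. op9 push(92), leaving stack <69,10,92>
10. op10 push(60), leaving stack <69,10,92,60>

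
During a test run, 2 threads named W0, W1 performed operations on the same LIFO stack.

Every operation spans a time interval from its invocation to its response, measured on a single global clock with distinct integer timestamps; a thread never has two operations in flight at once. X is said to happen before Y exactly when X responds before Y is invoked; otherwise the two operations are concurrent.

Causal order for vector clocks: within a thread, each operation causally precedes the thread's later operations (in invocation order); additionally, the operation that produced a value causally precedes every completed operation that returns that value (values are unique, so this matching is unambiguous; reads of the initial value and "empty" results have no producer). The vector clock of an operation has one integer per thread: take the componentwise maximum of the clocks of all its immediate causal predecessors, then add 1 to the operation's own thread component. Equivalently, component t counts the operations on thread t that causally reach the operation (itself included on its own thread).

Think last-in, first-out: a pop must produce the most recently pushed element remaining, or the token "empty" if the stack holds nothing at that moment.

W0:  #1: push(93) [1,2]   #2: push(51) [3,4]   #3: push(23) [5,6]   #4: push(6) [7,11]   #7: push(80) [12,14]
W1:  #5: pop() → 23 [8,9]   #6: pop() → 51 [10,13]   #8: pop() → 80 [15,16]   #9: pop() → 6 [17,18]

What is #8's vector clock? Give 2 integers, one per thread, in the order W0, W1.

VC(#1, invoked at 1): no causal predecessors; +1 on W0 → (1, 0)
from VC(#1)=(1, 0), #2 (invoked 3) maxes components and bumps W0 → (2, 0)
from VC(#2)=(2, 0), #3 (invoked 5) maxes components and bumps W0 → (3, 0)
from VC(#3)=(3, 0), #5 (invoked 8) maxes components and bumps W1 → (3, 1)
from VC(#3)=(3, 0), #4 (invoked 7) maxes components and bumps W0 → (4, 0)
from VC(#2)=(2, 0), VC(#5)=(3, 1), #6 (invoked 10) maxes components and bumps W1 → (3, 2)
from VC(#4)=(4, 0), #7 (invoked 12) maxes components and bumps W0 → (5, 0)
from VC(#6)=(3, 2), VC(#7)=(5, 0), #8 (invoked 15) maxes components and bumps W1 → (5, 3)
from VC(#4)=(4, 0), VC(#8)=(5, 3), #9 (invoked 17) maxes components and bumps W1 → (5, 4)
target: VC(#8) = (5, 3)

(5, 3)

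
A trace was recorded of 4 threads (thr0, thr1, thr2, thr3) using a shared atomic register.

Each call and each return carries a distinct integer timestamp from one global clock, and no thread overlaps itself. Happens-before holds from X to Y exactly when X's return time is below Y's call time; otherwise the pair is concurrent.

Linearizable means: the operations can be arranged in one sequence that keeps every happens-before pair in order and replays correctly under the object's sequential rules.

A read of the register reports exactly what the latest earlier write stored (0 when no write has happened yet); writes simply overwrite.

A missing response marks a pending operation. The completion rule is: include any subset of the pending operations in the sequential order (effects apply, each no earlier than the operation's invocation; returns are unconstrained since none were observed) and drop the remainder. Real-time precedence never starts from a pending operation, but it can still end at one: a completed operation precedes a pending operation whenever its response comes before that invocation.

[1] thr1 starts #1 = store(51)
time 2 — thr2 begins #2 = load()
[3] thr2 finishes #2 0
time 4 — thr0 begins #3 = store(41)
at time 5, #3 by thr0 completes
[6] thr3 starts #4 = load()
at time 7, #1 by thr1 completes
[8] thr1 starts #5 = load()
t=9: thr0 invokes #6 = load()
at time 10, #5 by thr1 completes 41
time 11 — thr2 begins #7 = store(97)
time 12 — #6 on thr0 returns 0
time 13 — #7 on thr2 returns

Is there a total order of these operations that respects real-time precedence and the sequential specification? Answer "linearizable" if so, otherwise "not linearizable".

already the first 12 events (up to #6's response at time 12) admit no linearization; the first 11 still do
6 orders of the 5 completed atomic register ops respect real time; none is legal
including or dropping the 2 pending operations (#4, #7) in any combination fails
for example #1, #2, #3, #5, #6 (pending dropped) fails at step 2: #2 load() → 0 is not legal there
for example #1, #2, #3, #6, #5 (pending dropped) fails at step 2: #2 load() → 0 is not legal there

not linearizable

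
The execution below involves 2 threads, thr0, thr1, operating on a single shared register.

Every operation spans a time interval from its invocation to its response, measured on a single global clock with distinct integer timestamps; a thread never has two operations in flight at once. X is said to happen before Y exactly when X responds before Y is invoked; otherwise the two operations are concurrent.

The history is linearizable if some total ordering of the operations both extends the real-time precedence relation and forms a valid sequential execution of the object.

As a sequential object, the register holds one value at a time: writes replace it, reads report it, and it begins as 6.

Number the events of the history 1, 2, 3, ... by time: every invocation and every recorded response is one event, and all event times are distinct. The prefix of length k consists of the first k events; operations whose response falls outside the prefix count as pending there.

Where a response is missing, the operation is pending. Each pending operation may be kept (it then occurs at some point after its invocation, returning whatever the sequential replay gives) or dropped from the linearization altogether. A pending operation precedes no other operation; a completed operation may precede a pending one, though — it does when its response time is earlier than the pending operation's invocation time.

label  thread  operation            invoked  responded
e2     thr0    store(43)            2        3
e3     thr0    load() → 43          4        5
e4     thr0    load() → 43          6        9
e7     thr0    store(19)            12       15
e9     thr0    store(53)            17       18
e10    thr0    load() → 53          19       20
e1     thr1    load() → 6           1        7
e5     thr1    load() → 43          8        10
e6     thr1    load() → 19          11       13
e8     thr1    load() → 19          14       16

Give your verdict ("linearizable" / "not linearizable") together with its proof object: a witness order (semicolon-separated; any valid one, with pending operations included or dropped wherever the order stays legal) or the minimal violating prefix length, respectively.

1. e1 load() → 6, leaving value 6
2. e2 store(43), leaving value 43
3. e3 load() → 43, leaving value 43
4. e4 load() → 43, leaving value 43
5. e5 load() → 43, leaving value 43
6. e7 store(19), leaving value 19
7. e6 load() → 19, leaving value 19
8. e8 load() → 19, leaving value 19
9. e9 store(53), leaving value 53
10. e10 load() → 53, leaving value 53

linearizable — witness: e1; e2; e3; e4; e5; e7; e6; e8; e9; e10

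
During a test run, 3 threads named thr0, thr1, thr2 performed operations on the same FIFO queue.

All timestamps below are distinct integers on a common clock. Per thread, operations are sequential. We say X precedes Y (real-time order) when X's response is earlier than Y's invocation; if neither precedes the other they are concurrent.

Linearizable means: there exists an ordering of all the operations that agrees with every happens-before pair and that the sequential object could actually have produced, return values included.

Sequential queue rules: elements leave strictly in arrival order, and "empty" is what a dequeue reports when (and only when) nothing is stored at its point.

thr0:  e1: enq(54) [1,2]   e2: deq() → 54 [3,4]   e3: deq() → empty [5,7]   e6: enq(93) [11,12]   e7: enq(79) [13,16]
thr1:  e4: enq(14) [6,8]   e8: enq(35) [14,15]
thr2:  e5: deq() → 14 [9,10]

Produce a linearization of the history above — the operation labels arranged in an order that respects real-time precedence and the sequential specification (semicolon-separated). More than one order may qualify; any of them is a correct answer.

step 1: e1 enq(54) — queue <54>
step 2: e2 deq() → 54 — queue <>
step 3: e3 deq() → empty — queue <>
step 4: e4 enq(14) — queue <14>
step 5: e5 deq() → 14 — queue <>
step 6: e6 enq(93) — queue <93>
step 7: e7 enq(79) — queue <93,79>
step 8: e8 enq(35) — queue <93,79,35>

e1; e2; e3; e4; e5; e6; e7; e8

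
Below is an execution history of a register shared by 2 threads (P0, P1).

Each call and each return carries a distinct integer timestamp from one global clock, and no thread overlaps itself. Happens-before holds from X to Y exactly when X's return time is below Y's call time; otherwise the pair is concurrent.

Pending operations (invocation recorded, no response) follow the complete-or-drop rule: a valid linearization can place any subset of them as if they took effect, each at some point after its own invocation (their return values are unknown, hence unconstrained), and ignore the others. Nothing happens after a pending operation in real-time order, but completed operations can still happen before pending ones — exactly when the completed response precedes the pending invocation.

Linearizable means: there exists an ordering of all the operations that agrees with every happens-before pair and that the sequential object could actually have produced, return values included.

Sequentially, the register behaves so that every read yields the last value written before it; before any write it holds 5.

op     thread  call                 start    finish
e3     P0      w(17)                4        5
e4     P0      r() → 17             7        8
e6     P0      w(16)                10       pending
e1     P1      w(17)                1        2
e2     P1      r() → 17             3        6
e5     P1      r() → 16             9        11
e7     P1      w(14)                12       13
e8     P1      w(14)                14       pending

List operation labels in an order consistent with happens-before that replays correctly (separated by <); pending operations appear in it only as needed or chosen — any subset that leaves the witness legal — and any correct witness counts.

1. e1 w(17), leaving value 17
2. e2 r() → 17, leaving value 17
3. e3 w(17), leaving value 17
4. e4 r() → 17, leaving value 17
5. e6 w(16) (pending, included), leaving value 16
6. e5 r() → 16, leaving value 16
7. e7 w(14), leaving value 14

e1 < e2 < e3 < e4 < e6 < e5 < e7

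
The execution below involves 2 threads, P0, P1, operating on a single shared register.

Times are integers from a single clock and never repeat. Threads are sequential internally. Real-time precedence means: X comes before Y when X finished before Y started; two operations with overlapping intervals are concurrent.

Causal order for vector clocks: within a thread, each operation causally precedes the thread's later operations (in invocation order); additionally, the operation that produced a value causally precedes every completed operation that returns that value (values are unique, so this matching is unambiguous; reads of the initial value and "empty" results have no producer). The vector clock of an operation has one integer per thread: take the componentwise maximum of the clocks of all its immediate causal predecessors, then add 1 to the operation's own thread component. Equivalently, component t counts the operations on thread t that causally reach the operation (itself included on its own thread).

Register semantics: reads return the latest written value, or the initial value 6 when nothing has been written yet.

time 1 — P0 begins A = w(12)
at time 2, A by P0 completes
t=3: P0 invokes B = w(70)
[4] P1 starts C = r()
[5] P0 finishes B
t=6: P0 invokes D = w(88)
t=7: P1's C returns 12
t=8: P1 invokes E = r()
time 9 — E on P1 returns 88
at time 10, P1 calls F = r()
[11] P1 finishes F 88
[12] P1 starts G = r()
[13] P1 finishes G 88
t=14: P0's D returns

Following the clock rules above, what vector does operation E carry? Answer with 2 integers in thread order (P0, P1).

VC(A, invoked at 1): no causal predecessors; +1 on P0 → (1, 0)
from VC(A)=(1, 0), C (invoked 4) maxes components and bumps P1 → (1, 1)
from VC(A)=(1, 0), B (invoked 3) maxes components and bumps P0 → (2, 0)
from VC(B)=(2, 0), D (invoked 6) maxes components and bumps P0 → (3, 0)
from VC(C)=(1, 1), VC(D)=(3, 0), E (invoked 8) maxes components and bumps P1 → (3, 2)
from VC(D)=(3, 0), VC(E)=(3, 2), F (invoked 10) maxes components and bumps P1 → (3, 3)
from VC(D)=(3, 0), VC(F)=(3, 3), G (invoked 12) maxes components and bumps P1 → (3, 4)
target: VC(E) = (3, 2)

(3, 2)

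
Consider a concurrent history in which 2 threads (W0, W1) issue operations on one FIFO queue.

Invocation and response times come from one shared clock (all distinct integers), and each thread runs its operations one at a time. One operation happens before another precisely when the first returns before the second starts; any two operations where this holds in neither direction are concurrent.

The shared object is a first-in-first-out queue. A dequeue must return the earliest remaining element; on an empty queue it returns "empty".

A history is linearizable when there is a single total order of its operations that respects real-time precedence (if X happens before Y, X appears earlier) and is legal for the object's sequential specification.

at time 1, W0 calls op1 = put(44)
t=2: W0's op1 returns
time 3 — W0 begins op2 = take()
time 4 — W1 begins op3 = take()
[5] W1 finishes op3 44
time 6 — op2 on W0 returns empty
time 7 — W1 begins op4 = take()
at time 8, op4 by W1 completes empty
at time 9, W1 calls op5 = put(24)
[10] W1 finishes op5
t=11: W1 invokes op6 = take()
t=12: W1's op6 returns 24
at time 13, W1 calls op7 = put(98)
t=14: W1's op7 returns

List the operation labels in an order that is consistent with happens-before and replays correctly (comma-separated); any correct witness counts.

op1, op3, op2, op4, op5, op6, op7

after step 1 (op1 put(44)): queue <44>
after step 2 (op3 take() → 44): queue <>
after step 3 (op2 take() → empty): queue <>
after step 4 (op4 take() → empty): queue <>
after step 5 (op5 put(24)): queue <24>
after step 6 (op6 take() → 24): queue <>
after step 7 (op7 put(98)): queue <98>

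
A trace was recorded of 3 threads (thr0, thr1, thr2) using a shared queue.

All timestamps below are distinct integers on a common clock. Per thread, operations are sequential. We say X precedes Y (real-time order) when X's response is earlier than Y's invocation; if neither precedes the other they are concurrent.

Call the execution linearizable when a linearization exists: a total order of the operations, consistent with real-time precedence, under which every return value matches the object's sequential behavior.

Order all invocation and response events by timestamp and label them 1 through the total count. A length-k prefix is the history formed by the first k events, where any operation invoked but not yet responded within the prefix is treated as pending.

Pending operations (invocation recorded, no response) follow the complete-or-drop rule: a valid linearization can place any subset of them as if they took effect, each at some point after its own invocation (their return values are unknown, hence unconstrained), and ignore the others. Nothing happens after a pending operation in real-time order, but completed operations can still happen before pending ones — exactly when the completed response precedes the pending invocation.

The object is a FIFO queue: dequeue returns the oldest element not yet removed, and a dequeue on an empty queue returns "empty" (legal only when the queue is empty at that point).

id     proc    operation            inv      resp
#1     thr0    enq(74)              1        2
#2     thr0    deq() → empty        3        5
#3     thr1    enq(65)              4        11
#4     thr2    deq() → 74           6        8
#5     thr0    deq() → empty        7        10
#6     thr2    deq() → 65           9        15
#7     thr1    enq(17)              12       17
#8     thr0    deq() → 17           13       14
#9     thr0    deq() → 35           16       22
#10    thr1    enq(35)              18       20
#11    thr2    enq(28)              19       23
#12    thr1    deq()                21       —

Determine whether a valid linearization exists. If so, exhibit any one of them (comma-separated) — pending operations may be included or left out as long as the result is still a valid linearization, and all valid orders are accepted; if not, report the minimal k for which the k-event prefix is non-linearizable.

not linearizable — minimal violating prefix: 5 events

cut after 4 events: linearizable; cut after 5 events (#2 responds, time 5): not linearizable
exhaustive check: the 2 completed queue ops admit one real-time order; illegal
including or dropping the 1 pending operation (#3) in any combination fails
for example #1, #2 (pending dropped) fails at step 2: #2 deq() → empty is not legal there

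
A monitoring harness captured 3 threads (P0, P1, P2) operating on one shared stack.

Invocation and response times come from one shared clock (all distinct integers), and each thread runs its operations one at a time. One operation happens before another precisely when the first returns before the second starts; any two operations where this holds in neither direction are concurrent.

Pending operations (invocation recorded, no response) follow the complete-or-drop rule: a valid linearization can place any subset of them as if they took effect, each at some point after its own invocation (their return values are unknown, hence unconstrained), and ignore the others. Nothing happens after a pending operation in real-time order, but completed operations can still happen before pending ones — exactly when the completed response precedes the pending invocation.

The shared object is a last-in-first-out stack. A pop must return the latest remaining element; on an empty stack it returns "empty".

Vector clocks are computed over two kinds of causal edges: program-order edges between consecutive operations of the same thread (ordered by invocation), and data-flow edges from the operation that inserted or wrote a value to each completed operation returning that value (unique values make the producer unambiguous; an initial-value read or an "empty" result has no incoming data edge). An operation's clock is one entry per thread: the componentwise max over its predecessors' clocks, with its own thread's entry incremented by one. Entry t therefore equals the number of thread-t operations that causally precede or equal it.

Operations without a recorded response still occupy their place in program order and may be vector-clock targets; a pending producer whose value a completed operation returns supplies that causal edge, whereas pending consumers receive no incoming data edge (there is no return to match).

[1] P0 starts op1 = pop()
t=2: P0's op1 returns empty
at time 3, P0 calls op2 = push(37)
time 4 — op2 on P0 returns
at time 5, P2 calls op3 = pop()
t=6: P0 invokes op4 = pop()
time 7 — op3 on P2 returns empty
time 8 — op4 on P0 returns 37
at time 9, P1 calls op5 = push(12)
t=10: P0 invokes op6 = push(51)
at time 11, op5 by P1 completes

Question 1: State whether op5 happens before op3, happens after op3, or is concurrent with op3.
op5 spans [9,11], op3 spans [5,7]
resp(op3)=7 < inv(op5)=9

after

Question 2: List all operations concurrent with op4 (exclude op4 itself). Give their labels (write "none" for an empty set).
op4 runs from 6 to 8; window-overlapping ops are concurrent
op1 [1,2]: before
op2 [3,4]: before
op3 [5,7]: concurrent
op5 [9,11]: after
op6 [10,…): after

op3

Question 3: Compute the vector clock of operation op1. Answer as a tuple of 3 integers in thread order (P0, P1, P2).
root op op3, invoked 5: fresh clock plus P2's own tick → (0, 0, 1)
root op op5, invoked 9: fresh clock plus P1's own tick → (0, 1, 0)
root op op1, invoked 1: fresh clock plus P0's own tick → (1, 0, 0)
merge at op2 (invoked 3): VC(op1)=(1, 0, 0), own-thread bump on P0 → (2, 0, 0)
merge at op4 (invoked 6): VC(op2)=(2, 0, 0), own-thread bump on P0 → (3, 0, 0)
merge at op6 (invoked 10): VC(op4)=(3, 0, 0), own-thread bump on P0 → (4, 0, 0)
target: VC(op1) = (1, 0, 0)

(1, 0, 0)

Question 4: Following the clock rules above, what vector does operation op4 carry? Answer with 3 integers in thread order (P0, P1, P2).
invoked at 5, op3 has no predecessors; its own P2 bump gives (0, 0, 1)
invoked at 9, op5 has no predecessors; its own P1 bump gives (0, 1, 0)
invoked at 1, op1 has no predecessors; its own P0 bump gives (1, 0, 0)
invoked at 3, op2 merges VC(op1)=(1, 0, 0) and bumps P0's slot → (2, 0, 0)
invoked at 6, op4 merges VC(op2)=(2, 0, 0) and bumps P0's slot → (3, 0, 0)
invoked at 10, op6 merges VC(op4)=(3, 0, 0) and bumps P0's slot → (4, 0, 0)
target: VC(op4) = (3, 0, 0)

(3, 0, 0)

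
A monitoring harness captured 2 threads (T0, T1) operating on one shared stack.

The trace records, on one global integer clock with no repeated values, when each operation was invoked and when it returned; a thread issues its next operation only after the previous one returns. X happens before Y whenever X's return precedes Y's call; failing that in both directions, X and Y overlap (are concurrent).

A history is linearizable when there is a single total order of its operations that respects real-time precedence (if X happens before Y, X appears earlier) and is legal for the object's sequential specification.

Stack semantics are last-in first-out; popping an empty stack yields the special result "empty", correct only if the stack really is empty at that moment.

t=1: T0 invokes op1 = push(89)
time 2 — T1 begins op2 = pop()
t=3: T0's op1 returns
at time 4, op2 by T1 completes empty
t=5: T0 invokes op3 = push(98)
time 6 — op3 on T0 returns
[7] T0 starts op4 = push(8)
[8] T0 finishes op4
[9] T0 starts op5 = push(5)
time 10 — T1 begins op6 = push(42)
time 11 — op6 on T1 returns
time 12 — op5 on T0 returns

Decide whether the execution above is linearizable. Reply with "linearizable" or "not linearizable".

one valid linearization: op2, op1, op3, op4, op5, op6
1. op2 pop() → empty, leaving stack <>
2. op1 push(89), leaving stack <89>
3. op3 push(98), leaving stack <89,98>
4. op4 push(8), leaving stack <89,98,8>
5. op5 push(5), leaving stack <89,98,8,5>
6. op6 push(42), leaving stack <89,98,8,5,42>

linearizable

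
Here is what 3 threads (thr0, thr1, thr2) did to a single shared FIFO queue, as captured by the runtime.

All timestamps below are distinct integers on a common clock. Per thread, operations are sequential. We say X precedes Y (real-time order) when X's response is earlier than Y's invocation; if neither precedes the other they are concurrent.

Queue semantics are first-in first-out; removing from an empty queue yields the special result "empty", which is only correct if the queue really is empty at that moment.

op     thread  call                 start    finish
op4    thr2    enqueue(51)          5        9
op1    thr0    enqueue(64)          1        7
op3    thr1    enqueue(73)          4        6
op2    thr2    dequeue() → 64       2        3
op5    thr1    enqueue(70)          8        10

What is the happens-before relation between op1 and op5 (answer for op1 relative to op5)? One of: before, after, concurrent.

op1 spans [1,7], op5 spans [8,10]
resp(op1)=7 < inv(op5)=8

before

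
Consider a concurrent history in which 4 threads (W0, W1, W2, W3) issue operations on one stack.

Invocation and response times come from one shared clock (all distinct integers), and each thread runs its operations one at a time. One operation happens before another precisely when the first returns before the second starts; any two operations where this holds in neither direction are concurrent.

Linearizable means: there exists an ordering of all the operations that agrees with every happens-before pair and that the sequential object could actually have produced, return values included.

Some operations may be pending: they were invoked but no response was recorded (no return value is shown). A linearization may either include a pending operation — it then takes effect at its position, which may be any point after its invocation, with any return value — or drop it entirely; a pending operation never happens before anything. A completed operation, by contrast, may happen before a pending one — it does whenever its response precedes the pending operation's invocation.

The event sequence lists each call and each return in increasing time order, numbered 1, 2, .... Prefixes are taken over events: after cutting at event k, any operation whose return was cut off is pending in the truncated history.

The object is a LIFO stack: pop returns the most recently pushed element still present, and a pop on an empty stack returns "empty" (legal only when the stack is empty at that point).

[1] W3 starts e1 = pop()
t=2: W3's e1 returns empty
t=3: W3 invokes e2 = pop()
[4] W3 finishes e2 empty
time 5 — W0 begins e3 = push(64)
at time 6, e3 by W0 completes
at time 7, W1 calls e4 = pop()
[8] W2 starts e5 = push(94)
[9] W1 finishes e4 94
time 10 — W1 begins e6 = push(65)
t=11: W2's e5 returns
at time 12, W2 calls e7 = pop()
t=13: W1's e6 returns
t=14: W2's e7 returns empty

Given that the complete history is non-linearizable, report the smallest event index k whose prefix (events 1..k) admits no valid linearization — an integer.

one valid order for events 1..13 is e1, e2, e3, e5, e4, e6:
after step 1 (e1 pop() → empty): stack <>
after step 2 (e2 pop() → empty): stack <>
after step 3 (e3 push(64)): stack <64>
after step 4 (e5 push(94)): stack <64,94>
after step 5 (e4 pop() → 94): stack <64>
after step 6 (e6 push(65)): stack <64,65>
with event 14 included (e7 responding at time 14), all real-time-consistent orders fail
one such order, e1, e2, e3, e4, e5, e6, e7, breaks at step 4 where e4 pop() → 94 is illegal
one such order, e1, e2, e3, e4, e5, e7, e6, breaks at step 4 where e4 pop() → 94 is illegal

14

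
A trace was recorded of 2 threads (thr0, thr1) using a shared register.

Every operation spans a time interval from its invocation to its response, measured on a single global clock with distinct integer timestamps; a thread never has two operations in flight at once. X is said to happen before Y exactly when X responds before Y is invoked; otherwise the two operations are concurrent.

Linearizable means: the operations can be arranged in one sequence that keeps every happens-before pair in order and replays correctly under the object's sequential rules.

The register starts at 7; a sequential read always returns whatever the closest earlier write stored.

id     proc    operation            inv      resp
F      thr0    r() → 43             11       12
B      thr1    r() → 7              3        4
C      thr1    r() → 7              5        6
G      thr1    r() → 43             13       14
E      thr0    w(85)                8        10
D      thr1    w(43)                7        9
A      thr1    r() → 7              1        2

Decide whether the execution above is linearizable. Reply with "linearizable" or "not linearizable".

linearizable

a witness: A, B, C, E, D, F, G
after step 1 (A r() → 7): value 7
after step 2 (B r() → 7): value 7
after step 3 (C r() → 7): value 7
after step 4 (E w(85)): value 85
after step 5 (D w(43)): value 43
after step 6 (F r() → 43): value 43
after step 7 (G r() → 43): value 43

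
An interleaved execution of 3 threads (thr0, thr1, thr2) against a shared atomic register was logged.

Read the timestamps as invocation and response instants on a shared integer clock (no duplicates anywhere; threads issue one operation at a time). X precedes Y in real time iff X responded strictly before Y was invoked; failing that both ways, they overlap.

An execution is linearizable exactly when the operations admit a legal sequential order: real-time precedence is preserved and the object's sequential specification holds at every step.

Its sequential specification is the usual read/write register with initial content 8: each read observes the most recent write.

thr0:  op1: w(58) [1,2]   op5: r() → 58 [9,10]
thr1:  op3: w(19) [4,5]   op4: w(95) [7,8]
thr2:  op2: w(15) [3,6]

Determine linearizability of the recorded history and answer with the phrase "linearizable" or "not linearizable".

through event 9 a valid linearization exists; event 10 (op5 responding at time 10) ends that
no legal order exists: 2 real-time-consistent candidates over 5 completed atomic register operations, all rejected
sample order op1, op2, op3, op4, op5 stalls at step 5 — op5 r() → 58 has no legal effect
sample order op1, op3, op2, op4, op5 stalls at step 5 — op5 r() → 58 has no legal effect

not linearizable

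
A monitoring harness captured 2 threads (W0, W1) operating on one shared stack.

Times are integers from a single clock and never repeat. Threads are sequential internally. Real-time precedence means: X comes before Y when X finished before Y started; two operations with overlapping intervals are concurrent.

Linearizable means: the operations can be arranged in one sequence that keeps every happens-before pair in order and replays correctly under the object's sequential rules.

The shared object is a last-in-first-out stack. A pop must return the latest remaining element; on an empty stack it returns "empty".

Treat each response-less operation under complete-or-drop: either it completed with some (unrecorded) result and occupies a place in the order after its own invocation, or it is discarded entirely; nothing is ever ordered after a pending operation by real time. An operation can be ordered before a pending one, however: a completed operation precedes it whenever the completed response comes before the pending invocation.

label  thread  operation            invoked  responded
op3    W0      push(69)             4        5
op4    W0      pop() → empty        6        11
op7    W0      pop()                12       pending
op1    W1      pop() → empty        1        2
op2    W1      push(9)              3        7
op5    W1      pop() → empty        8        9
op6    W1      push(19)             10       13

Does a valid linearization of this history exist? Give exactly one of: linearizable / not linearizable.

already the first 9 events (up to op5's response at time 9) admit no linearization; the first 8 still do
4 completed operations, 2 real-time-consistent orders — every stack replay fails
no completion choice of the 1 pending operation (op4) rescues it — every subset was tried
for example op1, op2, op3, op5 (pending dropped) fails at step 4: op5 pop() → empty is not legal there
for example op1, op3, op2, op5 (pending dropped) fails at step 4: op5 pop() → empty is not legal there

not linearizable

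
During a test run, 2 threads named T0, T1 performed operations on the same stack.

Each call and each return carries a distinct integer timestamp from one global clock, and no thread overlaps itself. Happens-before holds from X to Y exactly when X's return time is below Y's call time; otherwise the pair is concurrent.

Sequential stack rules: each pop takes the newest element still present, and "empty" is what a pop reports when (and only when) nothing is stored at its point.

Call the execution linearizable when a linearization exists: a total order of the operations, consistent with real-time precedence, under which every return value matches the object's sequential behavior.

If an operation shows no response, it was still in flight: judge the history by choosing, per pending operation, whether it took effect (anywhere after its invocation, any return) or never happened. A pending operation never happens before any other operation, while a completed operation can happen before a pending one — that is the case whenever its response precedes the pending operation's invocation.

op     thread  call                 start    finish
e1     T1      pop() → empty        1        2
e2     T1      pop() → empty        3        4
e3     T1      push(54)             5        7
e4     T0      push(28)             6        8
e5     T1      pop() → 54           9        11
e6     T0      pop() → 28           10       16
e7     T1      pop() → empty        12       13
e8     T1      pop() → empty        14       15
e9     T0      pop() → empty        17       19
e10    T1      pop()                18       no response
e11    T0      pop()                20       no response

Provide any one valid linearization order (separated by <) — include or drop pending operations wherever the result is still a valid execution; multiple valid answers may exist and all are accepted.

e1 < e2 < e3 < e4 < e6 < e5 < e7 < e8 < e9

step 1: e1 pop() → empty — stack <>
step 2: e2 pop() → empty — stack <>
step 3: e3 push(54) — stack <54>
step 4: e4 push(28) — stack <54,28>
step 5: e6 pop() → 28 — stack <54>
step 6: e5 pop() → 54 — stack <>
step 7: e7 pop() → empty — stack <>
step 8: e8 pop() → empty — stack <>
step 9: e9 pop() → empty — stack <>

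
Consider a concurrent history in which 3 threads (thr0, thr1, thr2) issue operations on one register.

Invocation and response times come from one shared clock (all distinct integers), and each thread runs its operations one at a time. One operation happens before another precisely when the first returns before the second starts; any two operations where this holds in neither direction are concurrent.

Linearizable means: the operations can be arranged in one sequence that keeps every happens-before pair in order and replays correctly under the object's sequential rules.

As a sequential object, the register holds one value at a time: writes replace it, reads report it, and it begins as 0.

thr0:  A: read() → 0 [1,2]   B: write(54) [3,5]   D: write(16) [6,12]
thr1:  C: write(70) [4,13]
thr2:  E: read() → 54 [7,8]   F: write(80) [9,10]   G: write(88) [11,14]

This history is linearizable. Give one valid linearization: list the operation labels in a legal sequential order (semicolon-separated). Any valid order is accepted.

after step 1 (A read() → 0): value 0
after step 2 (B write(54)): value 54
after step 3 (E read() → 54): value 54
after step 4 (C write(70)): value 70
after step 5 (D write(16)): value 16
after step 6 (F write(80)): value 80
after step 7 (G write(88)): value 88

A; B; E; C; D; F; G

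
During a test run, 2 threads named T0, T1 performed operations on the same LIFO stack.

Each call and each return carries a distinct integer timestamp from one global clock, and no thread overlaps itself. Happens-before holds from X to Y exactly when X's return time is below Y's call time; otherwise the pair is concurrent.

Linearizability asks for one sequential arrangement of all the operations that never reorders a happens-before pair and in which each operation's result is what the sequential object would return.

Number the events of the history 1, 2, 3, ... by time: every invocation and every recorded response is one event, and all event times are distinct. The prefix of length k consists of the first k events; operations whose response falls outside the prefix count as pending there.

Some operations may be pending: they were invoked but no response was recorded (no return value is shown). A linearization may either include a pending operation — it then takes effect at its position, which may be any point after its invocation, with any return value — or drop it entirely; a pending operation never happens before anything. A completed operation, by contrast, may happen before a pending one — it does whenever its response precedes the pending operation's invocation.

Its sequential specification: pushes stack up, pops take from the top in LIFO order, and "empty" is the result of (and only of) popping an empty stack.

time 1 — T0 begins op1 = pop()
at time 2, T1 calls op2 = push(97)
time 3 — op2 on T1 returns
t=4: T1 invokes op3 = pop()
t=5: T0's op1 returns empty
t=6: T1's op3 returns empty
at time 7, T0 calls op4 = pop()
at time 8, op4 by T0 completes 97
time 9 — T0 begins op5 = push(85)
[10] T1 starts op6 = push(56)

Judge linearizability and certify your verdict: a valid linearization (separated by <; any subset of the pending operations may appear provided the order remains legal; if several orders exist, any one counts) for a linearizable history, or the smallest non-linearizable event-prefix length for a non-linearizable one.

not linearizable — minimal violating prefix: 6 events

cut after 5 events: linearizable; cut after 6 events (op3 responds, time 6): not linearizable
checked exhaustively: 3 real-time-consistent orders of 3 completed operations, zero legal LIFO stack replays
sample order op1, op2, op3 stalls at step 3 — op3 pop() → empty has no legal effect
sample order op2, op1, op3 stalls at step 2 — op1 pop() → empty has no legal effect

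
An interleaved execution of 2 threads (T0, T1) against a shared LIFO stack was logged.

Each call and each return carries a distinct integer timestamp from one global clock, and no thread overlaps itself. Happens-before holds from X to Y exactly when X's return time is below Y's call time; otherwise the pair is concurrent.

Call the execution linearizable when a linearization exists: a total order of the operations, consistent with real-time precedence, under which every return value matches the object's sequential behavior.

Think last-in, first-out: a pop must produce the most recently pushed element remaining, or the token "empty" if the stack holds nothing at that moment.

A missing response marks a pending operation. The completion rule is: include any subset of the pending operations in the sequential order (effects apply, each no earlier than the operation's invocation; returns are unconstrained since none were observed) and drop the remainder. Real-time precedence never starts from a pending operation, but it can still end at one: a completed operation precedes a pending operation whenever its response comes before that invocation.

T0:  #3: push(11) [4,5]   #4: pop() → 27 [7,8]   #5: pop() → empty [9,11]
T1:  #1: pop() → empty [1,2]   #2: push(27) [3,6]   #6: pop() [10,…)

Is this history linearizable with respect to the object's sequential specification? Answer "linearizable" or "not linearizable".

one valid linearization: #1, #3, #2, #4, #6, #5
step 1: #1 pop() → empty — stack <>
step 2: #3 push(11) — stack <11>
step 3: #2 push(27) — stack <11,27>
step 4: #4 pop() → 27 — stack <11>
step 5: #6 pop() (pending, included) — stack <>
step 6: #5 pop() → empty — stack <>

linearizable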